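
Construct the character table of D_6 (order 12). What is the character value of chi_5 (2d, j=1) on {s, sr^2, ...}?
Conjugacy classes: {e} of size 1, {r^3} of size 1, {r^1, r^5} of size 2, {r^2, r^4} of size 2, {s, sr^2, ...} of size 3, {sr, sr^3, ...} of size 3.
Character table:
  irrep \ class              {e} (size 1)  {r^3} (size 1)  {r^1, r^5} (size 2)  {r^2, r^4} (size 2)  {s, sr^2, ...} (size 3)  {sr, sr^3, ...} (size 3)
  chi_1 (triv)               1             1               1                    1                    1                        1                       
  chi_2 (sign: r->1, s->-1)  1             1               1                    1                    -1                       -1                      
  chi_3 (r->-1, s->1)        1             -1              -1                   1                    1                        -1                      
  chi_4 (r->-1, s->-1)       1             -1              -1                   1                    -1                       1                       
  chi_5 (2d, j=1)            2             -2              1                    -1                   0                        0                       
  chi_6 (2d, j=2)            2             2               -1                   -1                   0                        0                       

Spot check: chi_5 (2d, j=1) on {s, sr^2, ...} = 0.

Why: D_6 has order 2*6 = 12 with 6 conjugacy classes, hence 6 irreducibles. Sum of squared dims 1 + 1 + 1 + 1 + 4 + 4 = 12 = |G|. Linear characters come from the abelianisation; the 2-dimensional irreps have character r^k -> 2*cos(2*pi*j*k/6), reflections -> 0.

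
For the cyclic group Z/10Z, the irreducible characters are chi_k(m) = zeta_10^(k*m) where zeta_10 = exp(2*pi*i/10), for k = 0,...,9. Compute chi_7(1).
chi_7(1) = zeta_10^7 = exp(-3*I*pi/5)

Argument: chi_7(1) = zeta_10^(7*1) = zeta_10^7. Since zeta_10^10 = 1, this equals zeta_10^7 = exp(2*pi*i*7/10) = exp(-3*I*pi/5).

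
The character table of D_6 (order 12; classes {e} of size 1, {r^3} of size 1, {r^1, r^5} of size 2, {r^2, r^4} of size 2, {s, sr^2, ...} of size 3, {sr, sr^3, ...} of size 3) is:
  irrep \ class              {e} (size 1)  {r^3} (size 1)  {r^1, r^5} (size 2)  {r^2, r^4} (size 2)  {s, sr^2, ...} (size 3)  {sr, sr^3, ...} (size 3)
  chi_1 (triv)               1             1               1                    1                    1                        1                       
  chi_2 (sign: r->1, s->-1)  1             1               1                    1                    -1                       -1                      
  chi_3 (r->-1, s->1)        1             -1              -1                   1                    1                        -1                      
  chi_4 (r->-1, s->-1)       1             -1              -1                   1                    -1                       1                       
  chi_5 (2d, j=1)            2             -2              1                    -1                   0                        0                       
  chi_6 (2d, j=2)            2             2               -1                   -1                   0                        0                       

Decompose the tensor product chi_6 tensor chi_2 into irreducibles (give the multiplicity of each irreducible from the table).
chi_6 tensor chi_2 = chi_6 (all other irreducibles have multiplicity 0).

Why: The character of a tensor product is the pointwise product (chi_6 * chi_2)(C) = chi_6(C) * chi_2(C):
  {e}: (2)*(1), {r^3}: (2)*(1), {r^1, r^5}: (-1)*(1), {r^2, r^4}: (-1)*(1), {s, sr^2, ...}: (0)*(-1), {sr, sr^3, ...}: (0)*(-1)
so (chi_6 * chi_2) takes values
  {e} -> 2, {r^3} -> 2, {r^1, r^5} -> -1, {r^2, r^4} -> -1, {s, sr^2, ...} -> 0, {sr, sr^3, ...} -> 0.
Now take the inner product of this character with each irreducible chi from the table, <chi_6*chi_2, chi> = (1/12) sum_C |C| (chi_6*chi_2)(C) conj(chi(C)):
  <chi_6*chi_2, chi_1> = (1/12)[1*(2)*conj(1) + 1*(2)*conj(1) + 2*(-1)*conj(1) + 2*(-1)*conj(1) + 3*(0)*conj(1) + 3*(0)*conj(1)]
      = (1/12)[(2) + (2) + (-2) + (-2) + (0) + (0)] = 0/12 = 0
  <chi_6*chi_2, chi_2> = (1/12)[1*(2)*conj(1) + 1*(2)*conj(1) + 2*(-1)*conj(1) + 2*(-1)*conj(1) + 3*(0)*conj(-1) + 3*(0)*conj(-1)]
      = (1/12)[(2) + (2) + (-2) + (-2) + (0) + (0)] = 0/12 = 0
  <chi_6*chi_2, chi_3> = (1/12)[1*(2)*conj(1) + 1*(2)*conj(-1) + 2*(-1)*conj(-1) + 2*(-1)*conj(1) + 3*(0)*conj(1) + 3*(0)*conj(-1)]
      = (1/12)[(2) + (-2) + (2) + (-2) + (0) + (0)] = 0/12 = 0
  <chi_6*chi_2, chi_4> = (1/12)[1*(2)*conj(1) + 1*(2)*conj(-1) + 2*(-1)*conj(-1) + 2*(-1)*conj(1) + 3*(0)*conj(-1) + 3*(0)*conj(1)]
      = (1/12)[(2) + (-2) + (2) + (-2) + (0) + (0)] = 0/12 = 0
  <chi_6*chi_2, chi_5> = (1/12)[1*(2)*conj(2) + 1*(2)*conj(-2) + 2*(-1)*conj(1) + 2*(-1)*conj(-1) + 3*(0)*conj(0) + 3*(0)*conj(0)]
      = (1/12)[(4) + (-4) + (-2) + (2) + (0) + (0)] = 0/12 = 0
  <chi_6*chi_2, chi_6> = (1/12)[1*(2)*conj(2) + 1*(2)*conj(2) + 2*(-1)*conj(-1) + 2*(-1)*conj(-1) + 3*(0)*conj(0) + 3*(0)*conj(0)]
      = (1/12)[(4) + (4) + (2) + (2) + (0) + (0)] = 12/12 = 1
Hence the multiplicities are chi_6: 1. Dimension check: dim(chi_6)*dim(chi_2) = 2*1 = 2 and sum (mult * dim) = 1*2 = 2.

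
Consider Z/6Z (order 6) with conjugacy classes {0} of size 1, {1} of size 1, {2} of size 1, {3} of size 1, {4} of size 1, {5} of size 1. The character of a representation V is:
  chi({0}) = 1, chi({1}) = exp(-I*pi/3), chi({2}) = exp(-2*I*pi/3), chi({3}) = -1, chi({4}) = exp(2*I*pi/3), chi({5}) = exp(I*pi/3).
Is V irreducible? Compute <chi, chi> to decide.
Irreducible: <chi, chi> = 1.

Solution. <chi, chi> = (1/|G|) sum_C |C| * |chi(C)|^2 = (1/6)[1*|1|^2 + 1*|exp(-I*pi/3)|^2 + 1*|exp(-2*I*pi/3)|^2 + 1*|-1|^2 + 1*|exp(2*I*pi/3)|^2 + 1*|exp(I*pi/3)|^2]
  = (1/6)[(1) + (1) + (1) + (1) + (1) + (1)] = 6/6 = 1.
(Exp terms are combined using exp(i*s)*conj(exp(i*t)) = exp(i*(s-t)), and sums of them are collapsed using the identity that for every m > 1 the m distinct m-th roots of unity sum to 0, e.g. 1 + exp(2*I*pi/3) + exp(-2*I*pi/3) = 0.)
A character is irreducible iff <chi, chi> = 1, so this representation is irreducible.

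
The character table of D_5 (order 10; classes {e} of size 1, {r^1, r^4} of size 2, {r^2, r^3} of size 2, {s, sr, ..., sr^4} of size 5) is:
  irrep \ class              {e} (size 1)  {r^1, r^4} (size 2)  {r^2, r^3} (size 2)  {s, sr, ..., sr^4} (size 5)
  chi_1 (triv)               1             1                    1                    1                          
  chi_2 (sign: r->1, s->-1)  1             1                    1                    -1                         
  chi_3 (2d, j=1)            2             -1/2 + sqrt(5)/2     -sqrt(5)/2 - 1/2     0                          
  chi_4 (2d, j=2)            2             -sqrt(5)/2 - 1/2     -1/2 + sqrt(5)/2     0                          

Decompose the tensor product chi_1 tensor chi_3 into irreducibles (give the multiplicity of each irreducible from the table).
chi_1 tensor chi_3 = chi_3 (all other irreducibles have multiplicity 0).

Argument: The character of a tensor product is the pointwise product (chi_1 * chi_3)(C) = chi_1(C) * chi_3(C):
  {e}: (1)*(2), {r^1, r^4}: (1)*(-1/2 + sqrt(5)/2), {r^2, r^3}: (1)*(-sqrt(5)/2 - 1/2), {s, sr, ..., sr^4}: (1)*(0)
so (chi_1 * chi_3) takes values
  {e} -> 2, {r^1, r^4} -> -1/2 + sqrt(5)/2, {r^2, r^3} -> -sqrt(5)/2 - 1/2, {s, sr, ..., sr^4} -> 0.
Now take the inner product of this character with each irreducible chi from the table, <chi_1*chi_3, chi> = (1/10) sum_C |C| (chi_1*chi_3)(C) conj(chi(C)):
  <chi_1*chi_3, chi_1> = (1/10)[1*(2)*conj(1) + 2*(-1/2 + sqrt(5)/2)*conj(1) + 2*(-sqrt(5)/2 - 1/2)*conj(1) + 5*(0)*conj(1)]
      = (1/10)[(2) + (-1 + sqrt(5)) + (-sqrt(5) - 1) + (0)] = 0/10 = 0
  <chi_1*chi_3, chi_2> = (1/10)[1*(2)*conj(1) + 2*(-1/2 + sqrt(5)/2)*conj(1) + 2*(-sqrt(5)/2 - 1/2)*conj(1) + 5*(0)*conj(-1)]
      = (1/10)[(2) + (-1 + sqrt(5)) + (-sqrt(5) - 1) + (0)] = 0/10 = 0
  <chi_1*chi_3, chi_3> = (1/10)[1*(2)*conj(2) + 2*(-1/2 + sqrt(5)/2)*conj(-1/2 + sqrt(5)/2) + 2*(-sqrt(5)/2 - 1/2)*conj(-sqrt(5)/2 - 1/2) + 5*(0)*conj(0)]
      = (1/10)[(4) + (3 - sqrt(5)) + (sqrt(5) + 3) + (0)] = 10/10 = 1
  <chi_1*chi_3, chi_4> = (1/10)[1*(2)*conj(2) + 2*(-1/2 + sqrt(5)/2)*conj(-sqrt(5)/2 - 1/2) + 2*(-sqrt(5)/2 - 1/2)*conj(-1/2 + sqrt(5)/2) + 5*(0)*conj(0)]
      = (1/10)[(4) + (-2) + (-2) + (0)] = 0/10 = 0
Hence the multiplicities are chi_3: 1. Dimension check: dim(chi_1)*dim(chi_3) = 1*2 = 2 and sum (mult * dim) = 1*2 = 2.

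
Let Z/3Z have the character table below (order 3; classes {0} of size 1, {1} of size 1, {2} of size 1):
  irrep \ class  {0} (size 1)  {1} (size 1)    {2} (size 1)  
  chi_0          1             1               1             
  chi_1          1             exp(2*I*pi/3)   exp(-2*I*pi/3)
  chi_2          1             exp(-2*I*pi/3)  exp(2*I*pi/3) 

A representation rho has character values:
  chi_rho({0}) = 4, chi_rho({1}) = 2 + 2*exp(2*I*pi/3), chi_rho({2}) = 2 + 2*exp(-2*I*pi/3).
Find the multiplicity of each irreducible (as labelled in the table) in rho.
Multiplicities: chi_0: 2, chi_1: 2, chi_2: 0.

Justification: Use <chi_rho, chi> = (1/|G|) sum_C |C| * chi_rho(C) * conj(chi(C)) with |G| = 3 for each irreducible chi in the table:
  <chi_rho, chi_0> = (1/3)[1*(4)*conj(1) + 1*(2 + 2*exp(2*I*pi/3))*conj(1) + 1*(2 + 2*exp(-2*I*pi/3))*conj(1)]
      = (1/3)[(4) + (2 + 2*exp(2*I*pi/3)) + (2 + 2*exp(-2*I*pi/3))] = 6/3 = 2
  <chi_rho, chi_1> = (1/3)[1*(4)*conj(1) + 1*(2 + 2*exp(2*I*pi/3))*conj(exp(2*I*pi/3)) + 1*(2 + 2*exp(-2*I*pi/3))*conj(exp(-2*I*pi/3))]
      = (1/3)[(4) + (2 + 2*exp(-2*I*pi/3)) + (2 + 2*exp(2*I*pi/3))] = 6/3 = 2
  <chi_rho, chi_2> = (1/3)[1*(4)*conj(1) + 1*(2 + 2*exp(2*I*pi/3))*conj(exp(-2*I*pi/3)) + 1*(2 + 2*exp(-2*I*pi/3))*conj(exp(2*I*pi/3))]
      = (1/3)[(4) + (-2) + (-2)] = 0/3 = 0
(Exp terms are combined using exp(i*s)*conj(exp(i*t)) = exp(i*(s-t)), and sums of them are collapsed using the identity that for every m > 1 the m distinct m-th roots of unity sum to 0, e.g. 1 + exp(2*I*pi/3) + exp(-2*I*pi/3) = 0.)
Dimension check: dim(rho) = sum (mult * dim) = 2*1 + 2*1 + 0*1 = 4 = chi_rho(e) = 4.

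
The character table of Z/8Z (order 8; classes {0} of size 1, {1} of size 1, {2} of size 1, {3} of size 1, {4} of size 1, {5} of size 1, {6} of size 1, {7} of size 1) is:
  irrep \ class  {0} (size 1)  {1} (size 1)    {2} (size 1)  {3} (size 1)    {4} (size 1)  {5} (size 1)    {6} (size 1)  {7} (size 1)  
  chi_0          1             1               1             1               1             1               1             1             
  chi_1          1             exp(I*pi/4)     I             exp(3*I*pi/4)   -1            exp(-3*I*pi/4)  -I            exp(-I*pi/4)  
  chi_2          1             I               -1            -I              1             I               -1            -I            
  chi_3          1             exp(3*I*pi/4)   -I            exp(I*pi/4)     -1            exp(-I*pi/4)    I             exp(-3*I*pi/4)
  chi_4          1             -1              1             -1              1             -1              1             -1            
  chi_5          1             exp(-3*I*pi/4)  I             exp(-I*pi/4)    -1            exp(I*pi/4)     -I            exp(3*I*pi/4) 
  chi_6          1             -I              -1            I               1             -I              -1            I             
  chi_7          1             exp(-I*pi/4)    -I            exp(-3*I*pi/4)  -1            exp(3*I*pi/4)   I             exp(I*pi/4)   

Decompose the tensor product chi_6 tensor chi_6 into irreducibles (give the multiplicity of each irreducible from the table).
chi_6 tensor chi_6 = chi_4 (all other irreducibles have multiplicity 0).

Working: The character of a tensor product is the pointwise product (chi_6 * chi_6)(C) = chi_6(C) * chi_6(C):
  {0}: (1)*(1), {1}: (-I)*(-I), {2}: (-1)*(-1), {3}: (I)*(I), {4}: (1)*(1), {5}: (-I)*(-I), {6}: (-1)*(-1), {7}: (I)*(I)
so (chi_6 * chi_6) takes values
  {0} -> 1, {1} -> -1, {2} -> 1, {3} -> -1, {4} -> 1, {5} -> -1, {6} -> 1, {7} -> -1.
Now take the inner product of this character with each irreducible chi from the table, <chi_6*chi_6, chi> = (1/8) sum_C |C| (chi_6*chi_6)(C) conj(chi(C)):
  <chi_6*chi_6, chi_0> = (1/8)[1*(1)*conj(1) + 1*(-1)*conj(1) + 1*(1)*conj(1) + 1*(-1)*conj(1) + 1*(1)*conj(1) + 1*(-1)*conj(1) + 1*(1)*conj(1) + 1*(-1)*conj(1)]
      = (1/8)[(1) + (-1) + (1) + (-1) + (1) + (-1) + (1) + (-1)] = 0/8 = 0
  <chi_6*chi_6, chi_1> = (1/8)[1*(1)*conj(1) + 1*(-1)*conj(exp(I*pi/4)) + 1*(1)*conj(I) + 1*(-1)*conj(exp(3*I*pi/4)) + 1*(1)*conj(-1) + 1*(-1)*conj(exp(-3*I*pi/4)) + 1*(1)*conj(-I) + 1*(-1)*conj(exp(-I*pi/4))]
      = (1/8)[(1) + (-exp(-I*pi/4)) + (-I) + (-exp(-3*I*pi/4)) + (-1) + (-exp(3*I*pi/4)) + (I) + (-exp(I*pi/4))] = 0/8 = 0
  <chi_6*chi_6, chi_2> = (1/8)[1*(1)*conj(1) + 1*(-1)*conj(I) + 1*(1)*conj(-1) + 1*(-1)*conj(-I) + 1*(1)*conj(1) + 1*(-1)*conj(I) + 1*(1)*conj(-1) + 1*(-1)*conj(-I)]
      = (1/8)[(1) + (I) + (-1) + (-I) + (1) + (I) + (-1) + (-I)] = 0/8 = 0
  <chi_6*chi_6, chi_3> = (1/8)[1*(1)*conj(1) + 1*(-1)*conj(exp(3*I*pi/4)) + 1*(1)*conj(-I) + 1*(-1)*conj(exp(I*pi/4)) + 1*(1)*conj(-1) + 1*(-1)*conj(exp(-I*pi/4)) + 1*(1)*conj(I) + 1*(-1)*conj(exp(-3*I*pi/4))]
      = (1/8)[(1) + (-exp(-3*I*pi/4)) + (I) + (-exp(-I*pi/4)) + (-1) + (-exp(I*pi/4)) + (-I) + (-exp(3*I*pi/4))] = 0/8 = 0
  <chi_6*chi_6, chi_4> = (1/8)[1*(1)*conj(1) + 1*(-1)*conj(-1) + 1*(1)*conj(1) + 1*(-1)*conj(-1) + 1*(1)*conj(1) + 1*(-1)*conj(-1) + 1*(1)*conj(1) + 1*(-1)*conj(-1)]
      = (1/8)[(1) + (1) + (1) + (1) + (1) + (1) + (1) + (1)] = 8/8 = 1
  <chi_6*chi_6, chi_5> = (1/8)[1*(1)*conj(1) + 1*(-1)*conj(exp(-3*I*pi/4)) + 1*(1)*conj(I) + 1*(-1)*conj(exp(-I*pi/4)) + 1*(1)*conj(-1) + 1*(-1)*conj(exp(I*pi/4)) + 1*(1)*conj(-I) + 1*(-1)*conj(exp(3*I*pi/4))]
      = (1/8)[(1) + (-exp(3*I*pi/4)) + (-I) + (-exp(I*pi/4)) + (-1) + (-exp(-I*pi/4)) + (I) + (-exp(-3*I*pi/4))] = 0/8 = 0
  <chi_6*chi_6, chi_6> = (1/8)[1*(1)*conj(1) + 1*(-1)*conj(-I) + 1*(1)*conj(-1) + 1*(-1)*conj(I) + 1*(1)*conj(1) + 1*(-1)*conj(-I) + 1*(1)*conj(-1) + 1*(-1)*conj(I)]
      = (1/8)[(1) + (-I) + (-1) + (I) + (1) + (-I) + (-1) + (I)] = 0/8 = 0
  <chi_6*chi_6, chi_7> = (1/8)[1*(1)*conj(1) + 1*(-1)*conj(exp(-I*pi/4)) + 1*(1)*conj(-I) + 1*(-1)*conj(exp(-3*I*pi/4)) + 1*(1)*conj(-1) + 1*(-1)*conj(exp(3*I*pi/4)) + 1*(1)*conj(I) + 1*(-1)*conj(exp(I*pi/4))]
      = (1/8)[(1) + (-exp(I*pi/4)) + (I) + (-exp(3*I*pi/4)) + (-1) + (-exp(-3*I*pi/4)) + (-I) + (-exp(-I*pi/4))] = 0/8 = 0
(Exp terms are combined using exp(i*s)*conj(exp(i*t)) = exp(i*(s-t)), and sums of them are collapsed using the identity that for every m > 1 the m distinct m-th roots of unity sum to 0, e.g. 1 + exp(2*I*pi/3) + exp(-2*I*pi/3) = 0.)
Hence the multiplicities are chi_4: 1. Dimension check: dim(chi_6)*dim(chi_6) = 1*1 = 1 and sum (mult * dim) = 1*1 = 1.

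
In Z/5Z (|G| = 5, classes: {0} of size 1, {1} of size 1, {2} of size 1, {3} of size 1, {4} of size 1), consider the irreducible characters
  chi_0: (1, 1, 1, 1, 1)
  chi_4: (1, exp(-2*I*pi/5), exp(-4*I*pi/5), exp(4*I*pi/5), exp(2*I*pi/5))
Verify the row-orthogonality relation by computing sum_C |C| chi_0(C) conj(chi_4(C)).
Sum = 0; so <chi_0, chi_4> = 0 (distinct irreducibles are orthogonal).

Justification: Compute term by term over conjugacy classes (|C| * chi_0(C) * conj(chi_4(C))):
  1*(1)*conj(1) + 1*(1)*conj(exp(-2*I*pi/5)) + 1*(1)*conj(exp(-4*I*pi/5)) + 1*(1)*conj(exp(4*I*pi/5)) + 1*(1)*conj(exp(2*I*pi/5))
  = (1) + (exp(2*I*pi/5)) + (exp(4*I*pi/5)) + (exp(-4*I*pi/5)) + (exp(-2*I*pi/5))
  = 0.
(Exp terms are combined using exp(i*s)*conj(exp(i*t)) = exp(i*(s-t)), and sums of them are collapsed using the identity that for every m > 1 the m distinct m-th roots of unity sum to 0, e.g. 1 + exp(2*I*pi/3) + exp(-2*I*pi/3) = 0.)
Dividing by |G| = 5 gives 0/5 = 0, matching the row-orthogonality relation <chi_0, chi_4> = [chi_0 = chi_4].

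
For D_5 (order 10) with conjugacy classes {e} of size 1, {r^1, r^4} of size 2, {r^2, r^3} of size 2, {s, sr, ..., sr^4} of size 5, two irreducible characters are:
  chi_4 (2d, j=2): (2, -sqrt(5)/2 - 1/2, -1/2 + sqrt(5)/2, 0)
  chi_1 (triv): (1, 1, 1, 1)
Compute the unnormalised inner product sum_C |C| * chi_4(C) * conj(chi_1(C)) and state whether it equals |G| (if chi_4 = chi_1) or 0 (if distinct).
Sum = 0; so <chi_4, chi_1> = 0 (distinct irreducibles are orthogonal).

Details: Compute term by term over conjugacy classes (|C| * chi_4(C) * conj(chi_1(C))):
  1*(2)*conj(1) + 2*(-sqrt(5)/2 - 1/2)*conj(1) + 2*(-1/2 + sqrt(5)/2)*conj(1) + 5*(0)*conj(1)
  = (2) + (-sqrt(5) - 1) + (-1 + sqrt(5)) + (0)
  = 0.
Dividing by |G| = 10 gives 0/10 = 0, matching the row-orthogonality relation <chi_4, chi_1> = [chi_4 = chi_1].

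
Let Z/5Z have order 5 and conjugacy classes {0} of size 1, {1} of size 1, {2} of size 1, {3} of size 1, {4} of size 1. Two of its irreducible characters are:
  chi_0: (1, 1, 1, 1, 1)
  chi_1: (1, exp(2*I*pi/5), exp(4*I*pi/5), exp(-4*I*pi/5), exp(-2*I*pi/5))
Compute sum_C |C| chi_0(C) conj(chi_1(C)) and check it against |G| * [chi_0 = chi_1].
Sum = 0; so <chi_0, chi_1> = 0 (distinct irreducibles are orthogonal).

Working: Compute term by term over conjugacy classes (|C| * chi_0(C) * conj(chi_1(C))):
  1*(1)*conj(1) + 1*(1)*conj(exp(2*I*pi/5)) + 1*(1)*conj(exp(4*I*pi/5)) + 1*(1)*conj(exp(-4*I*pi/5)) + 1*(1)*conj(exp(-2*I*pi/5))
  = (1) + (exp(-2*I*pi/5)) + (exp(-4*I*pi/5)) + (exp(4*I*pi/5)) + (exp(2*I*pi/5))
  = 0.
(Exp terms are combined using exp(i*s)*conj(exp(i*t)) = exp(i*(s-t)), and sums of them are collapsed using the identity that for every m > 1 the m distinct m-th roots of unity sum to 0, e.g. 1 + exp(2*I*pi/3) + exp(-2*I*pi/3) = 0.)
Dividing by |G| = 5 gives 0/5 = 0, matching the row-orthogonality relation <chi_0, chi_1> = [chi_0 = chi_1].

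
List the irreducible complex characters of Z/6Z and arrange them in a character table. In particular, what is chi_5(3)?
Character table of Z/6Z (irreps indexed chi_0,...,chi_5 with chi_k(m) = zeta_6^(k*m), zeta_6 = exp(2*pi*i/6)):
  irrep \ class  {0} (size 1)  {1} (size 1)    {2} (size 1)    {3} (size 1)  {4} (size 1)    {5} (size 1)  
  chi_0          1             1               1               1             1               1             
  chi_1          1             exp(I*pi/3)     exp(2*I*pi/3)   -1            exp(-2*I*pi/3)  exp(-I*pi/3)  
  chi_2          1             exp(2*I*pi/3)   exp(-2*I*pi/3)  1             exp(2*I*pi/3)   exp(-2*I*pi/3)
  chi_3          1             -1              1               -1            1               -1            
  chi_4          1             exp(-2*I*pi/3)  exp(2*I*pi/3)   1             exp(-2*I*pi/3)  exp(2*I*pi/3) 
  chi_5          1             exp(-I*pi/3)    exp(-2*I*pi/3)  -1            exp(2*I*pi/3)   exp(I*pi/3)   

Spot check: chi_5(3) = zeta_6^(5*3) = zeta_6^15 = -1.

Argument: Z/6Z is abelian, so all 6 irreducible complex representations are 1-dimensional. They are given by chi_k(m) = zeta_6^(k*m) for k = 0,...,5. Row orthogonality: sum_m chi_k(m) conj(chi_l(m)) = 6 * [k = l].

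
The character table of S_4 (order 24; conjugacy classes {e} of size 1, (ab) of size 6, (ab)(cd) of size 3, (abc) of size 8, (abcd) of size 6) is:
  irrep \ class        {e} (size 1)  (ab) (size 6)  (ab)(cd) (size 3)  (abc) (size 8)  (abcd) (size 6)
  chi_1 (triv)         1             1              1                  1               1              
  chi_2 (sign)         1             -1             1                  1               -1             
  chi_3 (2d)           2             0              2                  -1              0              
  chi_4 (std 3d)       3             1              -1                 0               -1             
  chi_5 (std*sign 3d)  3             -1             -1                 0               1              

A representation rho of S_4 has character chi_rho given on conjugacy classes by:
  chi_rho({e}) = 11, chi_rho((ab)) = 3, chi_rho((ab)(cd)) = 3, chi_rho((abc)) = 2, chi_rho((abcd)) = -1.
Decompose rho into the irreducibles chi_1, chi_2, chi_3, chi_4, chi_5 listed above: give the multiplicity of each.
Multiplicities: chi_1: 2, chi_2: 1, chi_3: 1, chi_4: 2, chi_5: 0.

Why: Use <chi_rho, chi> = (1/|G|) sum_C |C| * chi_rho(C) * conj(chi(C)) with |G| = 24 for each irreducible chi in the table:
  <chi_rho, chi_1> = (1/24)[1*(11)*conj(1) + 6*(3)*conj(1) + 3*(3)*conj(1) + 8*(2)*conj(1) + 6*(-1)*conj(1)]
      = (1/24)[(11) + (18) + (9) + (16) + (-6)] = 48/24 = 2
  <chi_rho, chi_2> = (1/24)[1*(11)*conj(1) + 6*(3)*conj(-1) + 3*(3)*conj(1) + 8*(2)*conj(1) + 6*(-1)*conj(-1)]
      = (1/24)[(11) + (-18) + (9) + (16) + (6)] = 24/24 = 1
  <chi_rho, chi_3> = (1/24)[1*(11)*conj(2) + 6*(3)*conj(0) + 3*(3)*conj(2) + 8*(2)*conj(-1) + 6*(-1)*conj(0)]
      = (1/24)[(22) + (0) + (18) + (-16) + (0)] = 24/24 = 1
  <chi_rho, chi_4> = (1/24)[1*(11)*conj(3) + 6*(3)*conj(1) + 3*(3)*conj(-1) + 8*(2)*conj(0) + 6*(-1)*conj(-1)]
      = (1/24)[(33) + (18) + (-9) + (0) + (6)] = 48/24 = 2
  <chi_rho, chi_5> = (1/24)[1*(11)*conj(3) + 6*(3)*conj(-1) + 3*(3)*conj(-1) + 8*(2)*conj(0) + 6*(-1)*conj(1)]
      = (1/24)[(33) + (-18) + (-9) + (0) + (-6)] = 0/24 = 0
Dimension check: dim(rho) = sum (mult * dim) = 2*1 + 1*1 + 1*2 + 2*3 + 0*3 = 11 = chi_rho(e) = 11.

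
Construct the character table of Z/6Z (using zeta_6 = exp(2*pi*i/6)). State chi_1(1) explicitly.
Character table of Z/6Z (irreps indexed chi_0,...,chi_5 with chi_k(m) = zeta_6^(k*m), zeta_6 = exp(2*pi*i/6)):
  irrep \ class  {0} (size 1)  {1} (size 1)    {2} (size 1)    {3} (size 1)  {4} (size 1)    {5} (size 1)  
  chi_0          1             1               1               1             1               1             
  chi_1          1             exp(I*pi/3)     exp(2*I*pi/3)   -1            exp(-2*I*pi/3)  exp(-I*pi/3)  
  chi_2          1             exp(2*I*pi/3)   exp(-2*I*pi/3)  1             exp(2*I*pi/3)   exp(-2*I*pi/3)
  chi_3          1             -1              1               -1            1               -1            
  chi_4          1             exp(-2*I*pi/3)  exp(2*I*pi/3)   1             exp(-2*I*pi/3)  exp(2*I*pi/3) 
  chi_5          1             exp(-I*pi/3)    exp(-2*I*pi/3)  -1            exp(2*I*pi/3)   exp(I*pi/3)   

Spot check: chi_1(1) = zeta_6^(1*1) = zeta_6^1 = exp(I*pi/3).

Proof sketch: Z/6Z is abelian, so all 6 irreducible complex representations are 1-dimensional. They are given by chi_k(m) = zeta_6^(k*m) for k = 0,...,5. Row orthogonality: sum_m chi_k(m) conj(chi_l(m)) = 6 * [k = l].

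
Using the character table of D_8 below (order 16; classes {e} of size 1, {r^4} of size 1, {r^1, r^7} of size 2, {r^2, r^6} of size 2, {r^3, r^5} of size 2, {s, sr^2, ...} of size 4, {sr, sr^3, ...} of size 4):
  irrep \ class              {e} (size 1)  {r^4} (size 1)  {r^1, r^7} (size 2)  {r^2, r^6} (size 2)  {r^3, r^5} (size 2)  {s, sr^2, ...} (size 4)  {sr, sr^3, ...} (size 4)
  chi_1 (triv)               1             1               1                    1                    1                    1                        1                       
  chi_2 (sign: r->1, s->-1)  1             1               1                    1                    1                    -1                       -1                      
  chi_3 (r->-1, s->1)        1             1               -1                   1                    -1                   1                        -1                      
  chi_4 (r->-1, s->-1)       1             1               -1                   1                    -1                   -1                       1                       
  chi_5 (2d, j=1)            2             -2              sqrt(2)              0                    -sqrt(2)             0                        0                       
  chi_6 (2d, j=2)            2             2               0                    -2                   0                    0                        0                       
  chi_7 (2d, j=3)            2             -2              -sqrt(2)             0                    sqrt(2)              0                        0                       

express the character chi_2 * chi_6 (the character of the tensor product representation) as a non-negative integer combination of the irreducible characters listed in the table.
chi_2 tensor chi_6 = chi_6 (all other irreducibles have multiplicity 0).

Details: The character of a tensor product is the pointwise product (chi_2 * chi_6)(C) = chi_2(C) * chi_6(C):
  {e}: (1)*(2), {r^4}: (1)*(2), {r^1, r^7}: (1)*(0), {r^2, r^6}: (1)*(-2), {r^3, r^5}: (1)*(0), {s, sr^2, ...}: (-1)*(0), {sr, sr^3, ...}: (-1)*(0)
so (chi_2 * chi_6) takes values
  {e} -> 2, {r^4} -> 2, {r^1, r^7} -> 0, {r^2, r^6} -> -2, {r^3, r^5} -> 0, {s, sr^2, ...} -> 0, {sr, sr^3, ...} -> 0.
Now take the inner product of this character with each irreducible chi from the table, <chi_2*chi_6, chi> = (1/16) sum_C |C| (chi_2*chi_6)(C) conj(chi(C)):
  <chi_2*chi_6, chi_1> = (1/16)[1*(2)*conj(1) + 1*(2)*conj(1) + 2*(0)*conj(1) + 2*(-2)*conj(1) + 2*(0)*conj(1) + 4*(0)*conj(1) + 4*(0)*conj(1)]
      = (1/16)[(2) + (2) + (0) + (-4) + (0) + (0) + (0)] = 0/16 = 0
  <chi_2*chi_6, chi_2> = (1/16)[1*(2)*conj(1) + 1*(2)*conj(1) + 2*(0)*conj(1) + 2*(-2)*conj(1) + 2*(0)*conj(1) + 4*(0)*conj(-1) + 4*(0)*conj(-1)]
      = (1/16)[(2) + (2) + (0) + (-4) + (0) + (0) + (0)] = 0/16 = 0
  <chi_2*chi_6, chi_3> = (1/16)[1*(2)*conj(1) + 1*(2)*conj(1) + 2*(0)*conj(-1) + 2*(-2)*conj(1) + 2*(0)*conj(-1) + 4*(0)*conj(1) + 4*(0)*conj(-1)]
      = (1/16)[(2) + (2) + (0) + (-4) + (0) + (0) + (0)] = 0/16 = 0
  <chi_2*chi_6, chi_4> = (1/16)[1*(2)*conj(1) + 1*(2)*conj(1) + 2*(0)*conj(-1) + 2*(-2)*conj(1) + 2*(0)*conj(-1) + 4*(0)*conj(-1) + 4*(0)*conj(1)]
      = (1/16)[(2) + (2) + (0) + (-4) + (0) + (0) + (0)] = 0/16 = 0
  <chi_2*chi_6, chi_5> = (1/16)[1*(2)*conj(2) + 1*(2)*conj(-2) + 2*(0)*conj(sqrt(2)) + 2*(-2)*conj(0) + 2*(0)*conj(-sqrt(2)) + 4*(0)*conj(0) + 4*(0)*conj(0)]
      = (1/16)[(4) + (-4) + (0) + (0) + (0) + (0) + (0)] = 0/16 = 0
  <chi_2*chi_6, chi_6> = (1/16)[1*(2)*conj(2) + 1*(2)*conj(2) + 2*(0)*conj(0) + 2*(-2)*conj(-2) + 2*(0)*conj(0) + 4*(0)*conj(0) + 4*(0)*conj(0)]
      = (1/16)[(4) + (4) + (0) + (8) + (0) + (0) + (0)] = 16/16 = 1
  <chi_2*chi_6, chi_7> = (1/16)[1*(2)*conj(2) + 1*(2)*conj(-2) + 2*(0)*conj(-sqrt(2)) + 2*(-2)*conj(0) + 2*(0)*conj(sqrt(2)) + 4*(0)*conj(0) + 4*(0)*conj(0)]
      = (1/16)[(4) + (-4) + (0) + (0) + (0) + (0) + (0)] = 0/16 = 0
Hence the multiplicities are chi_6: 1. Dimension check: dim(chi_2)*dim(chi_6) = 1*2 = 2 and sum (mult * dim) = 1*2 = 2.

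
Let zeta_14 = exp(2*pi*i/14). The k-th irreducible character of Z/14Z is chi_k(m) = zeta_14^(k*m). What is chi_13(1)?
chi_13(1) = zeta_14^13 = exp(-I*pi/7)

Why: chi_13(1) = zeta_14^(13*1) = zeta_14^13. Since zeta_14^14 = 1, this equals zeta_14^13 = exp(2*pi*i*13/14) = exp(-I*pi/7).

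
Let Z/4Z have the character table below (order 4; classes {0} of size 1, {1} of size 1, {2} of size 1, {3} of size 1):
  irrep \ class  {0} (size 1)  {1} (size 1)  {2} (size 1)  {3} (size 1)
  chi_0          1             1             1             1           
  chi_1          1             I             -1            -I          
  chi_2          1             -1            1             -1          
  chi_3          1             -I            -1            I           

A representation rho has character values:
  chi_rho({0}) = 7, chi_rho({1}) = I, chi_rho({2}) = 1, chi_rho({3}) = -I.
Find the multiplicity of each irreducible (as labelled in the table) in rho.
Multiplicities: chi_0: 2, chi_1: 2, chi_2: 2, chi_3: 1.

Argument: Use <chi_rho, chi> = (1/|G|) sum_C |C| * chi_rho(C) * conj(chi(C)) with |G| = 4 for each irreducible chi in the table:
  <chi_rho, chi_0> = (1/4)[1*(7)*conj(1) + 1*(I)*conj(1) + 1*(1)*conj(1) + 1*(-I)*conj(1)]
      = (1/4)[(7) + (I) + (1) + (-I)] = 8/4 = 2
  <chi_rho, chi_1> = (1/4)[1*(7)*conj(1) + 1*(I)*conj(I) + 1*(1)*conj(-1) + 1*(-I)*conj(-I)]
      = (1/4)[(7) + (1) + (-1) + (1)] = 8/4 = 2
  <chi_rho, chi_2> = (1/4)[1*(7)*conj(1) + 1*(I)*conj(-1) + 1*(1)*conj(1) + 1*(-I)*conj(-1)]
      = (1/4)[(7) + (-I) + (1) + (I)] = 8/4 = 2
  <chi_rho, chi_3> = (1/4)[1*(7)*conj(1) + 1*(I)*conj(-I) + 1*(1)*conj(-1) + 1*(-I)*conj(I)]
      = (1/4)[(7) + (-1) + (-1) + (-1)] = 4/4 = 1
(Exp terms are combined using exp(i*s)*conj(exp(i*t)) = exp(i*(s-t)), and sums of them are collapsed using the identity that for every m > 1 the m distinct m-th roots of unity sum to 0, e.g. 1 + exp(2*I*pi/3) + exp(-2*I*pi/3) = 0.)
Dimension check: dim(rho) = sum (mult * dim) = 2*1 + 2*1 + 2*1 + 1*1 = 7 = chi_rho(e) = 7.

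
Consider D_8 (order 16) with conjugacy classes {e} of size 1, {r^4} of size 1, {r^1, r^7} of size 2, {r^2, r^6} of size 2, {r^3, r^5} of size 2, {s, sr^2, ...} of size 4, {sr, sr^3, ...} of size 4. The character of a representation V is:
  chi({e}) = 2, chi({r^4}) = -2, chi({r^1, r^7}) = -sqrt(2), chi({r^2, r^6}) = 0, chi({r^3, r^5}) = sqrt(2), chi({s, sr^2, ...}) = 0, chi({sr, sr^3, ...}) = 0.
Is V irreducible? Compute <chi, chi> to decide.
Irreducible: <chi, chi> = 1.

Proof sketch: <chi, chi> = (1/|G|) sum_C |C| * |chi(C)|^2 = (1/16)[1*|2|^2 + 1*|-2|^2 + 2*|-sqrt(2)|^2 + 2*|0|^2 + 2*|sqrt(2)|^2 + 4*|0|^2 + 4*|0|^2]
  = (1/16)[(4) + (4) + (4) + (0) + (4) + (0) + (0)] = 16/16 = 1.
A character is irreducible iff <chi, chi> = 1, so this representation is irreducible.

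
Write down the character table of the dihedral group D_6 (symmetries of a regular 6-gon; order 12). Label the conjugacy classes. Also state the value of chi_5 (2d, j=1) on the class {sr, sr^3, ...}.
Conjugacy classes: {e} of size 1, {r^3} of size 1, {r^1, r^5} of size 2, {r^2, r^4} of size 2, {s, sr^2, ...} of size 3, {sr, sr^3, ...} of size 3.
Character table:
  irrep \ class              {e} (size 1)  {r^3} (size 1)  {r^1, r^5} (size 2)  {r^2, r^4} (size 2)  {s, sr^2, ...} (size 3)  {sr, sr^3, ...} (size 3)
  chi_1 (triv)               1             1               1                    1                    1                        1                       
  chi_2 (sign: r->1, s->-1)  1             1               1                    1                    -1                       -1                      
  chi_3 (r->-1, s->1)        1             -1              -1                   1                    1                        -1                      
  chi_4 (r->-1, s->-1)       1             -1              -1                   1                    -1                       1                       
  chi_5 (2d, j=1)            2             -2              1                    -1                   0                        0                       
  chi_6 (2d, j=2)            2             2               -1                   -1                   0                        0                       

Spot check: chi_5 (2d, j=1) on {sr, sr^3, ...} = 0.

Explanation: D_6 has order 2*6 = 12 with 6 conjugacy classes, hence 6 irreducibles. Sum of squared dims 1 + 1 + 1 + 1 + 4 + 4 = 12 = |G|. Linear characters come from the abelianisation; the 2-dimensional irreps have character r^k -> 2*cos(2*pi*j*k/6), reflections -> 0.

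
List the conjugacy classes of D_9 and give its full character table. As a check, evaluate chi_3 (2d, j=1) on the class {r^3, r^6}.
Conjugacy classes: {e} of size 1, {r^1, r^8} of size 2, {r^2, r^7} of size 2, {r^3, r^6} of size 2, {r^4, r^5} of size 2, {s, sr, ..., sr^8} of size 9.
Character table:
  irrep \ class              {e} (size 1)  {r^1, r^8} (size 2)  {r^2, r^7} (size 2)  {r^3, r^6} (size 2)  {r^4, r^5} (size 2)  {s, sr, ..., sr^8} (size 9)
  chi_1 (triv)               1             1                    1                    1                    1                    1                          
  chi_2 (sign: r->1, s->-1)  1             1                    1                    1                    1                    -1                         
  chi_3 (2d, j=1)            2             2*cos(2*pi/9)        2*cos(4*pi/9)        -1                   -2*cos(pi/9)         0                          
  chi_4 (2d, j=2)            2             2*cos(4*pi/9)        -2*cos(pi/9)         -1                   2*cos(2*pi/9)        0                          
  chi_5 (2d, j=3)            2             -1                   -1                   2                    -1                   0                          
  chi_6 (2d, j=4)            2             -2*cos(pi/9)         2*cos(2*pi/9)        -1                   2*cos(4*pi/9)        0                          

Spot check: chi_3 (2d, j=1) on {r^3, r^6} = -1.

Details: D_9 has order 2*9 = 18 with 6 conjugacy classes, hence 6 irreducibles. Sum of squared dims 1 + 1 + 4 + 4 + 4 + 4 = 18 = |G|. Linear characters come from the abelianisation; the 2-dimensional irreps have character r^k -> 2*cos(2*pi*j*k/9), reflections -> 0.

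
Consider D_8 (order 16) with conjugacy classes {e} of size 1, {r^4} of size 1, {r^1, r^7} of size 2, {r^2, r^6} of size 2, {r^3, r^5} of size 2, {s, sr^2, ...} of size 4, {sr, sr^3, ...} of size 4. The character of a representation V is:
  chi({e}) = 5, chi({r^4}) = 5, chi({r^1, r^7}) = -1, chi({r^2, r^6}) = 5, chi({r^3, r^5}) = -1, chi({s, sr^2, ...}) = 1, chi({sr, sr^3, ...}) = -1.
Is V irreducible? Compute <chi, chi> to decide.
Not irreducible (reducible): <chi, chi> = 7 > 1.

Explanation: <chi, chi> = (1/|G|) sum_C |C| * |chi(C)|^2 = (1/16)[1*|5|^2 + 1*|5|^2 + 2*|-1|^2 + 2*|5|^2 + 2*|-1|^2 + 4*|1|^2 + 4*|-1|^2]
  = (1/16)[(25) + (25) + (2) + (50) + (2) + (4) + (4)] = 112/16 = 7.
A character is irreducible iff <chi, chi> = 1, so this representation is reducible.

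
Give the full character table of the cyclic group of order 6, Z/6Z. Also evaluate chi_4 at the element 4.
Character table of Z/6Z (irreps indexed chi_0,...,chi_5 with chi_k(m) = zeta_6^(k*m), zeta_6 = exp(2*pi*i/6)):
  irrep \ class  {0} (size 1)  {1} (size 1)    {2} (size 1)    {3} (size 1)  {4} (size 1)    {5} (size 1)  
  chi_0          1             1               1               1             1               1             
  chi_1          1             exp(I*pi/3)     exp(2*I*pi/3)   -1            exp(-2*I*pi/3)  exp(-I*pi/3)  
  chi_2          1             exp(2*I*pi/3)   exp(-2*I*pi/3)  1             exp(2*I*pi/3)   exp(-2*I*pi/3)
  chi_3          1             -1              1               -1            1               -1            
  chi_4          1             exp(-2*I*pi/3)  exp(2*I*pi/3)   1             exp(-2*I*pi/3)  exp(2*I*pi/3) 
  chi_5          1             exp(-I*pi/3)    exp(-2*I*pi/3)  -1            exp(2*I*pi/3)   exp(I*pi/3)   

Spot check: chi_4(4) = zeta_6^(4*4) = zeta_6^16 = exp(-2*I*pi/3).

Explanation: Z/6Z is abelian, so all 6 irreducible complex representations are 1-dimensional. They are given by chi_k(m) = zeta_6^(k*m) for k = 0,...,5. Row orthogonality: sum_m chi_k(m) conj(chi_l(m)) = 6 * [k = l].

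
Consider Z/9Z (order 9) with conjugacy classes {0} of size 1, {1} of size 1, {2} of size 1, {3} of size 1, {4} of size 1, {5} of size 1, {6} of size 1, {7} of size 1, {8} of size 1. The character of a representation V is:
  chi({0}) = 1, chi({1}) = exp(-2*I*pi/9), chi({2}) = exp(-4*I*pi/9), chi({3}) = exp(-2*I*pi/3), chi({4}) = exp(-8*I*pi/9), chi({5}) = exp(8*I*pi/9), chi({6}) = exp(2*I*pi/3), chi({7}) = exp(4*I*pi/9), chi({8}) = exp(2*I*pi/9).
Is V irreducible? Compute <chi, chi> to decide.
Irreducible: <chi, chi> = 1.

Details: <chi, chi> = (1/|G|) sum_C |C| * |chi(C)|^2 = (1/9)[1*|1|^2 + 1*|exp(-2*I*pi/9)|^2 + 1*|exp(-4*I*pi/9)|^2 + 1*|exp(-2*I*pi/3)|^2 + 1*|exp(-8*I*pi/9)|^2 + 1*|exp(8*I*pi/9)|^2 + 1*|exp(2*I*pi/3)|^2 + 1*|exp(4*I*pi/9)|^2 + 1*|exp(2*I*pi/9)|^2]
  = (1/9)[(1) + (1) + (1) + (1) + (1) + (1) + (1) + (1) + (1)] = 9/9 = 1.
(Exp terms are combined using exp(i*s)*conj(exp(i*t)) = exp(i*(s-t)), and sums of them are collapsed using the identity that for every m > 1 the m distinct m-th roots of unity sum to 0, e.g. 1 + exp(2*I*pi/3) + exp(-2*I*pi/3) = 0.)
A character is irreducible iff <chi, chi> = 1, so this representation is irreducible.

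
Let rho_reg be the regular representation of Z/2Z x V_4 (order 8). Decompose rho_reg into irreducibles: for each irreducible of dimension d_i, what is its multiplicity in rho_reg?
Each irreducible V_i of dimension d_i appears with multiplicity d_i, i.e. rho_reg = (direct sum over all irreducibles V_i) d_i V_i. The irreducible dimensions for Z/2Z x V_4 are 1, 1, 1, 1, 1, 1, 1, 1: 8 irreducibles of dimension 1, each with multiplicity 1. Total dimension 8*1*1 = 8 = |G|.

General theorem: in the regular representation of a finite group G, each irreducible appears with multiplicity equal to its dimension. Check: dim(rho_reg) = sum d_i^2 = 1 + 1 + 1 + 1 + 1 + 1 + 1 + 1 = 8 = |G|.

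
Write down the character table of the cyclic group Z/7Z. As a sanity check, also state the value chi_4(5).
Character table of Z/7Z (irreps indexed chi_0,...,chi_6 with chi_k(m) = zeta_7^(k*m), zeta_7 = exp(2*pi*i/7)):
  irrep \ class  {0} (size 1)  {1} (size 1)    {2} (size 1)    {3} (size 1)    {4} (size 1)    {5} (size 1)    {6} (size 1)  
  chi_0          1             1               1               1               1               1               1             
  chi_1          1             exp(2*I*pi/7)   exp(4*I*pi/7)   exp(6*I*pi/7)   exp(-6*I*pi/7)  exp(-4*I*pi/7)  exp(-2*I*pi/7)
  chi_2          1             exp(4*I*pi/7)   exp(-6*I*pi/7)  exp(-2*I*pi/7)  exp(2*I*pi/7)   exp(6*I*pi/7)   exp(-4*I*pi/7)
  chi_3          1             exp(6*I*pi/7)   exp(-2*I*pi/7)  exp(4*I*pi/7)   exp(-4*I*pi/7)  exp(2*I*pi/7)   exp(-6*I*pi/7)
  chi_4          1             exp(-6*I*pi/7)  exp(2*I*pi/7)   exp(-4*I*pi/7)  exp(4*I*pi/7)   exp(-2*I*pi/7)  exp(6*I*pi/7) 
  chi_5          1             exp(-4*I*pi/7)  exp(6*I*pi/7)   exp(2*I*pi/7)   exp(-2*I*pi/7)  exp(-6*I*pi/7)  exp(4*I*pi/7) 
  chi_6          1             exp(-2*I*pi/7)  exp(-4*I*pi/7)  exp(-6*I*pi/7)  exp(6*I*pi/7)   exp(4*I*pi/7)   exp(2*I*pi/7) 

Spot check: chi_4(5) = zeta_7^(4*5) = zeta_7^20 = exp(-2*I*pi/7).

Why: Z/7Z is abelian, so all 7 irreducible complex representations are 1-dimensional. They are given by chi_k(m) = zeta_7^(k*m) for k = 0,...,6. Row orthogonality: sum_m chi_k(m) conj(chi_l(m)) = 7 * [k = l].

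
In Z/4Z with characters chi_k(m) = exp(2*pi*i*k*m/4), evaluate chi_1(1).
chi_1(1) = zeta_4^1 = I

Proof sketch: chi_1(1) = zeta_4^(1*1) = zeta_4^1. Since zeta_4^4 = 1, this equals zeta_4^1 = exp(2*pi*i*1/4) = I.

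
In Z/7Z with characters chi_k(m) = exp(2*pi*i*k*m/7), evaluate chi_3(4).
chi_3(4) = zeta_7^12 = exp(-4*I*pi/7)

Reasoning: chi_3(4) = zeta_7^(3*4) = zeta_7^12. Since zeta_7^7 = 1, this equals zeta_7^5 = exp(2*pi*i*5/7) = exp(-4*I*pi/7).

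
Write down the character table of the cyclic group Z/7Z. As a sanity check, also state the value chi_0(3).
Character table of Z/7Z (irreps indexed chi_0,...,chi_6 with chi_k(m) = zeta_7^(k*m), zeta_7 = exp(2*pi*i/7)):
  irrep \ class  {0} (size 1)  {1} (size 1)    {2} (size 1)    {3} (size 1)    {4} (size 1)    {5} (size 1)    {6} (size 1)  
  chi_0          1             1               1               1               1               1               1             
  chi_1          1             exp(2*I*pi/7)   exp(4*I*pi/7)   exp(6*I*pi/7)   exp(-6*I*pi/7)  exp(-4*I*pi/7)  exp(-2*I*pi/7)
  chi_2          1             exp(4*I*pi/7)   exp(-6*I*pi/7)  exp(-2*I*pi/7)  exp(2*I*pi/7)   exp(6*I*pi/7)   exp(-4*I*pi/7)
  chi_3          1             exp(6*I*pi/7)   exp(-2*I*pi/7)  exp(4*I*pi/7)   exp(-4*I*pi/7)  exp(2*I*pi/7)   exp(-6*I*pi/7)
  chi_4          1             exp(-6*I*pi/7)  exp(2*I*pi/7)   exp(-4*I*pi/7)  exp(4*I*pi/7)   exp(-2*I*pi/7)  exp(6*I*pi/7) 
  chi_5          1             exp(-4*I*pi/7)  exp(6*I*pi/7)   exp(2*I*pi/7)   exp(-2*I*pi/7)  exp(-6*I*pi/7)  exp(4*I*pi/7) 
  chi_6          1             exp(-2*I*pi/7)  exp(-4*I*pi/7)  exp(-6*I*pi/7)  exp(6*I*pi/7)   exp(4*I*pi/7)   exp(2*I*pi/7) 

Spot check: chi_0(3) = zeta_7^(0*3) = zeta_7^0 = 1.

Justification: Z/7Z is abelian, so all 7 irreducible complex representations are 1-dimensional. They are given by chi_k(m) = zeta_7^(k*m) for k = 0,...,6. Row orthogonality: sum_m chi_k(m) conj(chi_l(m)) = 7 * [k = l].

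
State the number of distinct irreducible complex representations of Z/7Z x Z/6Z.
42

Why: The number of irreducible complex representations of a finite group equals its number of conjugacy classes. Z/7Z x Z/6Z is abelian of order 42, so every element is its own conjugacy class: 42 classes, so Z/7Z x Z/6Z (order 42) has exactly 42 irreducible complex representations.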